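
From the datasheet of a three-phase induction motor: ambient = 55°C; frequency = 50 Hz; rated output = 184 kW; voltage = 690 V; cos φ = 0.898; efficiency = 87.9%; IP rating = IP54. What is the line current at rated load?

P_out = 184 kW = 184000 W
P_in = P_out / η = 184000 / 0.879 = 209329 W
I_L = P_in / (√3·V_L·cosφ) = 209329 / (1.732 × 690 × 0.898) = 195 A

195 A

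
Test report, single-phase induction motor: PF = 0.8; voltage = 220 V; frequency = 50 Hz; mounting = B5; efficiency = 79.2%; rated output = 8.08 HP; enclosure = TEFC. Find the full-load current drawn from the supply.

P_out = 8.08 × 746 = 6028 W
P_in = P_out / η = 6028 / 0.792 = 7611 W
I = P_in / (V·cosφ) = 7611 / (220 × 0.8) = 43.2 A

43.2 A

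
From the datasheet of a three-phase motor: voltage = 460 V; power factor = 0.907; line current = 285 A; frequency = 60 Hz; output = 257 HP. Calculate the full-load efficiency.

93.1 %

P_out = 257 × 746 = 191722 W
P_in = √3·V_L·I_L·cosφ = 1.732 × 460 × 285 × 0.907 = 205948 W
η = P_out / P_in = 191722 / 205948 = 0.931 = 93.1%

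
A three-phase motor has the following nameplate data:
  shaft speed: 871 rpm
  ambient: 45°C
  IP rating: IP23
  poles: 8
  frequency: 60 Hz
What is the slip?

n_s = 120f/p = 120×60/8 = 900 rpm
s = (n_s − n)/n_s = (900 − 871)/900 = 0.0322

3.2 %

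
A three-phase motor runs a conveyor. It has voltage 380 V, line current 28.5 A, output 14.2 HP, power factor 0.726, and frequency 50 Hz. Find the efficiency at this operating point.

P_out = 14.2 × 746 = 10593 W
P_in = √3·V_L·I_L·cosφ = 1.732 × 380 × 28.5 × 0.726 = 13618 W
η = P_out / P_in = 10593 / 13618 = 0.778 = 77.8%

77.8 %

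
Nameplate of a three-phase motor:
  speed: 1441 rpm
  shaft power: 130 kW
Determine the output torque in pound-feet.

635 lb·ft

ω = 2π × 1441/60 = 150.9 rad/s
τ = P/ω = 130000/150.9 = 861.5 N·m
In lb·ft: 861.5/1.356 = 635 lb·ft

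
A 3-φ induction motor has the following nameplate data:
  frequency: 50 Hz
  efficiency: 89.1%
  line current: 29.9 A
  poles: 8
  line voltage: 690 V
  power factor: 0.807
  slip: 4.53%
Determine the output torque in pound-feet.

253 lb·ft

P_in = √3·V·I·cosφ = 1.732 × 690 × 29.9 × 0.807 = 28836 W
P_out = η·P_in = 0.891 × 28836 = 25693 W
n_s = 120×50/8 = 750 rpm; n = 750×(1−0.0453) = 716 rpm
ω = 2π×716/60 = 74.98 rad/s
τ = P_out/ω = 25693/74.98 = 342.7 N·m
In lb·ft: 342.7/1.356 = 253 lb·ft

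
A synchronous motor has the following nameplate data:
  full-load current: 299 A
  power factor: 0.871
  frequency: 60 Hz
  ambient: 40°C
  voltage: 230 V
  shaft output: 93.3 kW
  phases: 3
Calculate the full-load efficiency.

P_out = 93.3 kW = 93300 W
P_in = √3·V_L·I_L·cosφ = 1.732 × 230 × 299 × 0.871 = 103744 W
η = P_out / P_in = 93300 / 103744 = 0.899 = 89.9%

89.9 %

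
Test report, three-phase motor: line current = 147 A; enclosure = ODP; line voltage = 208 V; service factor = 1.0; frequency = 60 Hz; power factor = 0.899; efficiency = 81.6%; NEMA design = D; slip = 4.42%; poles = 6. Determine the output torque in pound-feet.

P_in = √3·V·I·cosφ = 1.732 × 208 × 147 × 0.899 = 47609 W
P_out = η·P_in = 0.816 × 47609 = 38849 W
n_s = 120×60/6 = 1200 rpm; n = 1200×(1−0.0442) = 1147 rpm
ω = 2π×1147/60 = 120.1 rad/s
τ = P_out/ω = 38849/120.1 = 323.5 N·m
In lb·ft: 323.5/1.356 = 239 lb·ft

239 lb·ft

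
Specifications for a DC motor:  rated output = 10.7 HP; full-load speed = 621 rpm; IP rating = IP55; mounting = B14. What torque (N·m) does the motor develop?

P_out = 10.7 × 746 = 7982 W
ω = 2π × 621/60 = 65.03 rad/s
τ = P_out/ω = 7982/65.03 = 123 N·m

123 N·m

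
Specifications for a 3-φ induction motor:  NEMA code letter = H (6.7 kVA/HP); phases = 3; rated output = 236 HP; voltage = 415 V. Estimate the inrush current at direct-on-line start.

S_LR = 6.7 × 236 = 1581.2 kVA
I_LR = S_LR/(√3·V_L) = 1581200/(1.732×415) = 2200 A

2200 A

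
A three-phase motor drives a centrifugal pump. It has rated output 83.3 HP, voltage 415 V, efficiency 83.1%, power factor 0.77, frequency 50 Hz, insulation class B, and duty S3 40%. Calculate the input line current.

135 A

P_out = 83.3 × 746 = 62142 W
P_in = P_out / η = 62142 / 0.831 = 74780 W
I_L = P_in / (√3·V_L·cosφ) = 74780 / (1.732 × 415 × 0.77) = 135 A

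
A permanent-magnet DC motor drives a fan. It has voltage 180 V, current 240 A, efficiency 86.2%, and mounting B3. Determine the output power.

37.2 kW

P_in = V·I = 180 × 240 = 43200 W
P_out = η·P_in = 0.862 × 43200 = 37238 W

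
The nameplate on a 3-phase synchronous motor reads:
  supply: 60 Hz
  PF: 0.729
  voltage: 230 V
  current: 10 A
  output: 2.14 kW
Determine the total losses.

764 W

P_in = √3·V·I·cosφ = 1.732×230×10×0.729 = 2904 W
P_out = 2140 W
Losses = P_in − P_out = 2904 − 2140 = 764 W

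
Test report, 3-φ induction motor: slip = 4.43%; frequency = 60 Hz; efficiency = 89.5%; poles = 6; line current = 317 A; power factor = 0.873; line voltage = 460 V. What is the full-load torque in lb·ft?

P_in = √3·V·I·cosφ = 1.732 × 460 × 317 × 0.873 = 220485 W
P_out = η·P_in = 0.895 × 220485 = 197334 W
n_s = 120×60/6 = 1200 rpm; n = 1200×(1−0.0443) = 1147 rpm
ω = 2π×1147/60 = 120.1 rad/s
τ = P_out/ω = 197334/120.1 = 1643 N·m
In lb·ft: 1643/1.356 = 1210 lb·ft

1210 lb·ft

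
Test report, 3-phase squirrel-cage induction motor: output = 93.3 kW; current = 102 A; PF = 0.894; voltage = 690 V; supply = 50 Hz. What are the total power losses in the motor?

P_in = √3·V·I·cosφ = 1.732×690×102×0.894 = 108977 W
P_out = 93300 W
Losses = P_in − P_out = 108977 − 93300 = 15677 W

15.7 kW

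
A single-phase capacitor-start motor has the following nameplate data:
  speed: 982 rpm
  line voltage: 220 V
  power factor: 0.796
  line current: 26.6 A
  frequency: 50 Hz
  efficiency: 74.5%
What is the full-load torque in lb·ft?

P_in = V·I·cosφ = 220 × 26.6 × 0.796 = 4658 W
P_out = η·P_in = 0.745 × 4658 = 3470 W
n = 982 rpm
ω = 2π×982/60 = 102.8 rad/s
τ = P_out/ω = 3470/102.8 = 33.75 N·m
In lb·ft: 33.75/1.356 = 24.9 lb·ft

24.9 lb·ft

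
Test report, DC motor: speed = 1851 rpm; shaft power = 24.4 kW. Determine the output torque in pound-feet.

92.8 lb·ft

ω = 2π × 1851/60 = 193.8 rad/s
τ = P/ω = 24400/193.8 = 125.9 N·m
In lb·ft: 125.9/1.356 = 92.8 lb·ft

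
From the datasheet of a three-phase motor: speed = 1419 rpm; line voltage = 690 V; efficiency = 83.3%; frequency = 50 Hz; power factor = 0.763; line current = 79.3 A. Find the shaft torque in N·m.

405 N·m

P_in = √3·V·I·cosφ = 1.732 × 690 × 79.3 × 0.763 = 72309 W
P_out = η·P_in = 0.833 × 72309 = 60233 W
n = 1419 rpm
ω = 2π×1419/60 = 148.6 rad/s
τ = P_out/ω = 60233/148.6 = 405 N·m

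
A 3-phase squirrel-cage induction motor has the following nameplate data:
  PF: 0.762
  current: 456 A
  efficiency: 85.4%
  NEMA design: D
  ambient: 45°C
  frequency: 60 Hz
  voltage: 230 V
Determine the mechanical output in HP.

158 HP

P_in = √3·V·I·cosφ = 1.732 × 230 × 456 × 0.762 = 138419 W
P_out = η·P_in = 0.854 × 138419 = 118210 W
= 118210/746 = 158 HP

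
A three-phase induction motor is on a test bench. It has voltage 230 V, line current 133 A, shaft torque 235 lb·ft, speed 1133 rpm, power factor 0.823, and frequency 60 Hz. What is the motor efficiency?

τ = 235 lb·ft × 1.356 = 318.7 N·m
ω = 2π × 1133/60 = 118.6 rad/s; P_out = τω = 318.7 × 118.6 = 37798 W
P_in = √3·V_L·I_L·cosφ = 1.732 × 230 × 133 × 0.823 = 43604 W
η = P_out / P_in = 37798 / 43604 = 0.867 = 86.7%

86.7 %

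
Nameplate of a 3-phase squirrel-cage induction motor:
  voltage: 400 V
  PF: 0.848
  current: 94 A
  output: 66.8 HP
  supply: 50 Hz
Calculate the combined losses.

P_in = √3·V·I·cosφ = 1.732×400×94×0.848 = 55224 W
P_out = 66.8×746 = 49833 W
Losses = P_in − P_out = 55224 − 49833 = 5391 W

5390 W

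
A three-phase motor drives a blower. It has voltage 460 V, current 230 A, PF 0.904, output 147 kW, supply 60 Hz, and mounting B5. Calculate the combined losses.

18.7 kW

P_in = √3·V·I·cosφ = 1.732×460×230×0.904 = 165654 W
P_out = 147000 W
Losses = P_in − P_out = 165654 − 147000 = 18654 W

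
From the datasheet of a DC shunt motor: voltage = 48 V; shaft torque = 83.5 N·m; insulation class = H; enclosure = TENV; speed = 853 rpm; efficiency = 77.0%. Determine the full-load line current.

202 A

ω = 2π×853/60 = 89.33 rad/s; P_out = τω = 83.5 × 89.33 = 7459 W
P_in = P_out / η = 7459 / 0.770 = 9687 W
I = P_in / V = 9687 / 48 = 202 A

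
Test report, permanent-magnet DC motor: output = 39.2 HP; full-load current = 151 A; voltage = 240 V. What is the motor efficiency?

P_out = 39.2 × 746 = 29243 W
P_in = V·I = 240 × 151 = 36240 W
η = P_out / P_in = 29243 / 36240 = 0.807 = 80.7%

80.7 %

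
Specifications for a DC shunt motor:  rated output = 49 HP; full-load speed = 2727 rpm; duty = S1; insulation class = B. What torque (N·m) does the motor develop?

P_out = 49 × 746 = 36554 W
ω = 2π × 2727/60 = 285.6 rad/s
τ = P_out/ω = 36554/285.6 = 128 N·m

128 N·m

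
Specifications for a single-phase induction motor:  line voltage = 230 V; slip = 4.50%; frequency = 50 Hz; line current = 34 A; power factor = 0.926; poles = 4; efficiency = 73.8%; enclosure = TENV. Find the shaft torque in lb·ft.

26.3 lb·ft

P_in = V·I·cosφ = 230 × 34 × 0.926 = 7241 W
P_out = η·P_in = 0.738 × 7241 = 5344 W
n_s = 120×50/4 = 1500 rpm; n = 1500×(1−0.045) = 1433 rpm
ω = 2π×1433/60 = 150.1 rad/s
τ = P_out/ω = 5344/150.1 = 35.6 N·m
In lb·ft: 35.6/1.356 = 26.3 lb·ft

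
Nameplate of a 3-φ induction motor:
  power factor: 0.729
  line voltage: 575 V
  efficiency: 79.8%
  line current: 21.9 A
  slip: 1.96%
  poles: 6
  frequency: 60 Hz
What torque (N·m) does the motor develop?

P_in = √3·V·I·cosφ = 1.732 × 575 × 21.9 × 0.729 = 15900 W
P_out = η·P_in = 0.798 × 15900 = 12688 W
n_s = 120×60/6 = 1200 rpm; n = 1200×(1−0.0196) = 1176 rpm
ω = 2π×1176/60 = 123.2 rad/s
τ = P_out/ω = 12688/123.2 = 103 N·m

103 N·m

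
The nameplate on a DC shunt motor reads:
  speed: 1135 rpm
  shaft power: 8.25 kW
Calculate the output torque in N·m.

69.4 N·m

ω = 2π × 1135/60 = 118.9 rad/s
τ = P/ω = 8250/118.9 = 69.4 N·m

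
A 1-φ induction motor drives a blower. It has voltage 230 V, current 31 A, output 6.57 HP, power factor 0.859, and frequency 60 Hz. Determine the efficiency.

P_out = 6.57 × 746 = 4901 W
P_in = V·I·cosφ = 230 × 31 × 0.859 = 6125 W
η = P_out / P_in = 4901 / 6125 = 0.800 = 80.0%

80.0 %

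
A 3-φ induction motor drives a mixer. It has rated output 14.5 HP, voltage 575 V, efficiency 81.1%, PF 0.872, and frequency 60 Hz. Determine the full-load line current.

P_out = 14.5 × 746 = 10817 W
P_in = P_out / η = 10817 / 0.811 = 13338 W
I_L = P_in / (√3·V_L·cosφ) = 13338 / (1.732 × 575 × 0.872) = 15.4 A

15.4 A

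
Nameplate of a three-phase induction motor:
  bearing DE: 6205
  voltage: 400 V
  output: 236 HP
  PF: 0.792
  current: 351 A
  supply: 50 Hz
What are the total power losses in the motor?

P_in = √3·V·I·cosφ = 1.732×400×351×0.792 = 192593 W
P_out = 236×746 = 176056 W
Losses = P_in − P_out = 192593 − 176056 = 16537 W

16500 W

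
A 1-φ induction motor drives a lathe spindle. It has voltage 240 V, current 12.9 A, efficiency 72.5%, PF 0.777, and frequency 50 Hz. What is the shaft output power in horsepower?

2.34 HP

P_in = V·I·cosφ = 240 × 12.9 × 0.777 = 2406 W
P_out = η·P_in = 0.725 × 2406 = 1744 W
= 1744/746 = 2.34 HP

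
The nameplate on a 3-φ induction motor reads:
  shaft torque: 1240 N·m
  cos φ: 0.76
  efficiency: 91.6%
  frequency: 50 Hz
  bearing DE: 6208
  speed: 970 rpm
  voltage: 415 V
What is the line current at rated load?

252 A

ω = 2π×970/60 = 101.6 rad/s; P_out = τω = 1240 × 101.6 = 125984 W
P_in = P_out / η = 125984 / 0.916 = 137537 W
I_L = P_in / (√3·V_L·cosφ) = 137537 / (1.732 × 415 × 0.76) = 252 A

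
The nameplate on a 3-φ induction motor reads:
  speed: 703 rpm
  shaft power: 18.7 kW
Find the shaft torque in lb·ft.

187 lb·ft

ω = 2π × 703/60 = 73.62 rad/s
τ = P/ω = 18700/73.62 = 254 N·m
In lb·ft: 254/1.356 = 187 lb·ft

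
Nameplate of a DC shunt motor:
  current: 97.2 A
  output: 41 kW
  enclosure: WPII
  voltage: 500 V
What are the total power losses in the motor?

7.6 kW

P_in = V·I = 500×97.2 = 48600 W
P_out = 41000 W
Losses = P_in − P_out = 48600 − 41000 = 7600 W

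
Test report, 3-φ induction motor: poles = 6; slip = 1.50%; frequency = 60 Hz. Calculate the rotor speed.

n_s = 120f/p = 120×60/6 = 1200 rpm
n = n_s(1 − s) = 1200 × (1 − 0.015) = 1182 rpm

1182 rpm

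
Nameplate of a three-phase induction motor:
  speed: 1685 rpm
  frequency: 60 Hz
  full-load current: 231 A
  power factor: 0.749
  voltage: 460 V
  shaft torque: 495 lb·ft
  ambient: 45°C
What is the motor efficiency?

85.9 %

τ = 495 lb·ft × 1.356 = 671.2 N·m
ω = 2π × 1685/60 = 176.5 rad/s; P_out = τω = 671.2 × 176.5 = 118467 W
P_in = √3·V_L·I_L·cosφ = 1.732 × 460 × 231 × 0.749 = 137848 W
η = P_out / P_in = 118467 / 137848 = 0.859 = 85.9%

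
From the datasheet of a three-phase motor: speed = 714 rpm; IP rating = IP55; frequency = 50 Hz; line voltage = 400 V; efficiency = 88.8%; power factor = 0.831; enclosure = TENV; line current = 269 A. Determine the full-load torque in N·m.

P_in = √3·V·I·cosφ = 1.732 × 400 × 269 × 0.831 = 154868 W
P_out = η·P_in = 0.888 × 154868 = 137523 W
n = 714 rpm
ω = 2π×714/60 = 74.77 rad/s
τ = P_out/ω = 137523/74.77 = 1840 N·m

1840 N·m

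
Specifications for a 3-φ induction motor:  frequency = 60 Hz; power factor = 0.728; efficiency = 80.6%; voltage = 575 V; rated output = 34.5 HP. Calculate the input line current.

P_out = 34.5 × 746 = 25737 W
P_in = P_out / η = 25737 / 0.806 = 31932 W
I_L = P_in / (√3·V_L·cosφ) = 31932 / (1.732 × 575 × 0.728) = 44 A

44 A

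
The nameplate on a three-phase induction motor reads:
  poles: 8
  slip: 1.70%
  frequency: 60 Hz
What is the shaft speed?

n_s = 120f/p = 120×60/8 = 900 rpm
n = n_s(1 − s) = 900 × (1 − 0.017) = 885 rpm

885 rpm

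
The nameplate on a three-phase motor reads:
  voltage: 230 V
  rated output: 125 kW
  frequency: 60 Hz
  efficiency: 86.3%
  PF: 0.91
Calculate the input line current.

400 A

P_out = 125 kW = 125000 W
P_in = P_out / η = 125000 / 0.863 = 144844 W
I_L = P_in / (√3·V_L·cosφ) = 144844 / (1.732 × 230 × 0.91) = 400 A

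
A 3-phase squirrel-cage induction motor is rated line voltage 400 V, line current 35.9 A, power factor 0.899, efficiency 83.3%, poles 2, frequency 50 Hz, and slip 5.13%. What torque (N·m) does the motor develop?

62.5 N·m

P_in = √3·V·I·cosφ = 1.732 × 400 × 35.9 × 0.899 = 22359 W
P_out = η·P_in = 0.833 × 22359 = 18625 W
n_s = 120×50/2 = 3000 rpm; n = 3000×(1−0.0513) = 2846 rpm
ω = 2π×2846/60 = 298 rad/s
τ = P_out/ω = 18625/298 = 62.5 N·m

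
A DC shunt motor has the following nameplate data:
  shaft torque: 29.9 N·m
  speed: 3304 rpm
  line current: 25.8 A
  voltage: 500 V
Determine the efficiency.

80.2 %

ω = 2π × 3304/60 = 346 rad/s; P_out = τω = 29.9 × 346 = 10345 W
P_in = V·I = 500 × 25.8 = 12900 W
η = P_out / P_in = 10345 / 12900 = 0.802 = 80.2%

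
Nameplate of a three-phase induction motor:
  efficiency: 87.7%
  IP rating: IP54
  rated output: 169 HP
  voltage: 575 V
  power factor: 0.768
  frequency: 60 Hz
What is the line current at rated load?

188 A

P_out = 169 × 746 = 126074 W
P_in = P_out / η = 126074 / 0.877 = 143756 W
I_L = P_in / (√3·V_L·cosφ) = 143756 / (1.732 × 575 × 0.768) = 188 A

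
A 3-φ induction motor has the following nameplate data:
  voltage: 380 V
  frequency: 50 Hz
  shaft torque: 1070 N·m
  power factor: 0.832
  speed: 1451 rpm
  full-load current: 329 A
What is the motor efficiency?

90.2 %

ω = 2π × 1451/60 = 151.9 rad/s; P_out = τω = 1070 × 151.9 = 162533 W
P_in = √3·V_L·I_L·cosφ = 1.732 × 380 × 329 × 0.832 = 180157 W
η = P_out / P_in = 162533 / 180157 = 0.902 = 90.2%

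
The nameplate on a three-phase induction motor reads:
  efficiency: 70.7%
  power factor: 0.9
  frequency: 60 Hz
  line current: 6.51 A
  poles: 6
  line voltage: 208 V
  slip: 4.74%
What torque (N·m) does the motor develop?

12.5 N·m

P_in = √3·V·I·cosφ = 1.732 × 208 × 6.51 × 0.9 = 2111 W
P_out = η·P_in = 0.707 × 2111 = 1492 W
n_s = 120×60/6 = 1200 rpm; n = 1200×(1−0.0474) = 1143 rpm
ω = 2π×1143/60 = 119.7 rad/s
τ = P_out/ω = 1492/119.7 = 12.5 N·m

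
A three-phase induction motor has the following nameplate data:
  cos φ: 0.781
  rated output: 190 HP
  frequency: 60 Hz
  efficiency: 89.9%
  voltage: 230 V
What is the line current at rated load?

507 A

P_out = 190 × 746 = 141740 W
P_in = P_out / η = 141740 / 0.899 = 157664 W
I_L = P_in / (√3·V_L·cosφ) = 157664 / (1.732 × 230 × 0.781) = 507 A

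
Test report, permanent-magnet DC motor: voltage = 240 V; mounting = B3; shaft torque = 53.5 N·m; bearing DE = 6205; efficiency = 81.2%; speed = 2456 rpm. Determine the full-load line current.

ω = 2π×2456/60 = 257.2 rad/s; P_out = τω = 53.5 × 257.2 = 13760 W
P_in = P_out / η = 13760 / 0.812 = 16946 W
I = P_in / V = 16946 / 240 = 70.6 A

70.6 A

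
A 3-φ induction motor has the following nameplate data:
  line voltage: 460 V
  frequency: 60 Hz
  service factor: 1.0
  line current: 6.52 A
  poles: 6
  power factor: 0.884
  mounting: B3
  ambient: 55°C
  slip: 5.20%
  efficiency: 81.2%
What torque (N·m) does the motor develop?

P_in = √3·V·I·cosφ = 1.732 × 460 × 6.52 × 0.884 = 4592 W
P_out = η·P_in = 0.812 × 4592 = 3729 W
n_s = 120×60/6 = 1200 rpm; n = 1200×(1−0.052) = 1138 rpm
ω = 2π×1138/60 = 119.2 rad/s
τ = P_out/ω = 3729/119.2 = 31.3 N·m

31.3 N·m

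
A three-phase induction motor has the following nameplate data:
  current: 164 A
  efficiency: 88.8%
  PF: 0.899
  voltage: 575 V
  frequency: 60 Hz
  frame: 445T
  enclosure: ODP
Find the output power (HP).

175 HP

P_in = √3·V·I·cosφ = 1.732 × 575 × 164 × 0.899 = 146832 W
P_out = η·P_in = 0.888 × 146832 = 130387 W
= 130387/746 = 175 HP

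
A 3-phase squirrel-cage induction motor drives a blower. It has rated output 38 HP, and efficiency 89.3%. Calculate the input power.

P_out = 38 × 746 = 28348 W
P_in = P_out/η = 28348/0.893 = 31745 W = 31.7 kW

31.7 kW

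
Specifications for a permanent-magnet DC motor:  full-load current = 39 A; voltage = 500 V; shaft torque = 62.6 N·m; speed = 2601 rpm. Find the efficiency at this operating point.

87.4 %

ω = 2π × 2601/60 = 272.4 rad/s; P_out = τω = 62.6 × 272.4 = 17052 W
P_in = V·I = 500 × 39 = 19500 W
η = P_out / P_in = 17052 / 19500 = 0.874 = 87.4%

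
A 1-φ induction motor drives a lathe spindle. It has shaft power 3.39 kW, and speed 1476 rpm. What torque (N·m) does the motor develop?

ω = 2π × 1476/60 = 154.6 rad/s
τ = P/ω = 3390/154.6 = 21.9 N·m

21.9 N·m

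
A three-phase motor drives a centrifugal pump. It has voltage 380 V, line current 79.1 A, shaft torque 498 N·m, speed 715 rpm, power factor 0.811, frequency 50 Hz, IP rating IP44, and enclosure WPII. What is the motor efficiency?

ω = 2π × 715/60 = 74.87 rad/s; P_out = τω = 498 × 74.87 = 37285 W
P_in = √3·V_L·I_L·cosφ = 1.732 × 380 × 79.1 × 0.811 = 42221 W
η = P_out / P_in = 37285 / 42221 = 0.883 = 88.3%

88.3 %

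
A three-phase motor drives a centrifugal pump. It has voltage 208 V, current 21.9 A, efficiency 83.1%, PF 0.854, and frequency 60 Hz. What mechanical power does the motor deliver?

5.6 kW

P_in = √3·V·I·cosφ = 1.732 × 208 × 21.9 × 0.854 = 6738 W
P_out = η·P_in = 0.831 × 6738 = 5599 W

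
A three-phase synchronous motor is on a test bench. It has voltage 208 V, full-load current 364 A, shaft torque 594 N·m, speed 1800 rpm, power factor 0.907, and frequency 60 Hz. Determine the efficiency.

94.1 %

ω = 2π × 1800/60 = 188.5 rad/s; P_out = τω = 594 × 188.5 = 111969 W
P_in = √3·V_L·I_L·cosφ = 1.732 × 208 × 364 × 0.907 = 118938 W
η = P_out / P_in = 111969 / 118938 = 0.941 = 94.1%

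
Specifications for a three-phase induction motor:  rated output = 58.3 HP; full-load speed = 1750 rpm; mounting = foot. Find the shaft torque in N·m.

P_out = 58.3 × 746 = 43492 W
ω = 2π × 1750/60 = 183.3 rad/s
τ = P_out/ω = 43492/183.3 = 237 N·m

237 N·m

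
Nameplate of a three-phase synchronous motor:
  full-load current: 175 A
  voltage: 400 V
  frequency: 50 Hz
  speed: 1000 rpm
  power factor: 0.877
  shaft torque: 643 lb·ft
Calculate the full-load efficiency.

τ = 643 lb·ft × 1.356 = 871.9 N·m
ω = 2π × 1000/60 = 104.7 rad/s; P_out = τω = 871.9 × 104.7 = 91288 W
P_in = √3·V_L·I_L·cosφ = 1.732 × 400 × 175 × 0.877 = 106327 W
η = P_out / P_in = 91288 / 106327 = 0.859 = 85.9%

85.9 %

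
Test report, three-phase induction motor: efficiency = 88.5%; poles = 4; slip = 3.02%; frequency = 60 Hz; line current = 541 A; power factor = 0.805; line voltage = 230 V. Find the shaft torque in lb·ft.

P_in = √3·V·I·cosφ = 1.732 × 230 × 541 × 0.805 = 173488 W
P_out = η·P_in = 0.885 × 173488 = 153537 W
n_s = 120×60/4 = 1800 rpm; n = 1800×(1−0.0302) = 1746 rpm
ω = 2π×1746/60 = 182.8 rad/s
τ = P_out/ω = 153537/182.8 = 839.9 N·m
In lb·ft: 839.9/1.356 = 619 lb·ft

619 lb·ft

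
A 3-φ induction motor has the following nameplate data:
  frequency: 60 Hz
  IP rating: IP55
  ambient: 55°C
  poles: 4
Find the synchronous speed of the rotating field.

1800 rpm

n_s = 120f/p = 120×60/4 = 1800 rpm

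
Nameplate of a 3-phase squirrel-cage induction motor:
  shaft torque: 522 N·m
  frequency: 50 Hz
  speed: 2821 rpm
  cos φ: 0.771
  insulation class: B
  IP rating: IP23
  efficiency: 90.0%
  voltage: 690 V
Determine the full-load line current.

186 A

ω = 2π×2821/60 = 295.4 rad/s; P_out = τω = 522 × 295.4 = 154199 W
P_in = P_out / η = 154199 / 0.900 = 171332 W
I_L = P_in / (√3·V_L·cosφ) = 171332 / (1.732 × 690 × 0.771) = 186 A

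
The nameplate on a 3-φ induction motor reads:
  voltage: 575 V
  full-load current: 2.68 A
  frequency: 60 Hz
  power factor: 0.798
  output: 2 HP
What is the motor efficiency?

70.0 %

P_out = 2 × 746 = 1492 W
P_in = √3·V_L·I_L·cosφ = 1.732 × 575 × 2.68 × 0.798 = 2130 W
η = P_out / P_in = 1492 / 2130 = 0.700 = 70.0%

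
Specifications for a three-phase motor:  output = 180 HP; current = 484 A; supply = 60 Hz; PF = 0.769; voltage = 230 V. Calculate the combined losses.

14 kW

P_in = √3·V·I·cosφ = 1.732×230×484×0.769 = 148268 W
P_out = 180×746 = 134280 W
Losses = P_in − P_out = 148268 − 134280 = 13988 W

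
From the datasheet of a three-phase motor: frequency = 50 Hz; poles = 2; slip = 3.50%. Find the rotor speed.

2895 rpm

n_s = 120f/p = 120×50/2 = 3000 rpm
n = n_s(1 − s) = 3000 × (1 − 0.035) = 2895 rpm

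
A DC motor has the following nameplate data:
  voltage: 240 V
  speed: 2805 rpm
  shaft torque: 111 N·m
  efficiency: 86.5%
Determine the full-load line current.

157 A

ω = 2π×2805/60 = 293.7 rad/s; P_out = τω = 111 × 293.7 = 32601 W
P_in = P_out / η = 32601 / 0.865 = 37689 W
I = P_in / V = 37689 / 240 = 157 A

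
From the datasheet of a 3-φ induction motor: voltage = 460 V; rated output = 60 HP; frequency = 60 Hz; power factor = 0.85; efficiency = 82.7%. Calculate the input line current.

P_out = 60 × 746 = 44760 W
P_in = P_out / η = 44760 / 0.827 = 54123 W
I_L = P_in / (√3·V_L·cosφ) = 54123 / (1.732 × 460 × 0.85) = 79.9 A

79.9 A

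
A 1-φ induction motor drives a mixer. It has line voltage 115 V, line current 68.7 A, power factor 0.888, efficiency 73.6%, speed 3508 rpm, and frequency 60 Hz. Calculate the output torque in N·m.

14.1 N·m

P_in = V·I·cosφ = 115 × 68.7 × 0.888 = 7016 W
P_out = η·P_in = 0.736 × 7016 = 5164 W
n = 3508 rpm
ω = 2π×3508/60 = 367.4 rad/s
τ = P_out/ω = 5164/367.4 = 14.1 N·m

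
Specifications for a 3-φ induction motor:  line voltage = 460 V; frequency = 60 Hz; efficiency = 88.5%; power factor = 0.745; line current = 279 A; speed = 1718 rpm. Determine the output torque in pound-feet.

P_in = √3·V·I·cosφ = 1.732 × 460 × 279 × 0.745 = 165602 W
P_out = η·P_in = 0.885 × 165602 = 146558 W
n = 1718 rpm
ω = 2π×1718/60 = 179.9 rad/s
τ = P_out/ω = 146558/179.9 = 814.7 N·m
In lb·ft: 814.7/1.356 = 601 lb·ft

601 lb·ft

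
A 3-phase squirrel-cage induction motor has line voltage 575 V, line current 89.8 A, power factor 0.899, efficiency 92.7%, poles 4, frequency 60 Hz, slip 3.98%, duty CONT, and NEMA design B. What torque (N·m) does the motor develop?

P_in = √3·V·I·cosφ = 1.732 × 575 × 89.8 × 0.899 = 80399 W
P_out = η·P_in = 0.927 × 80399 = 74530 W
n_s = 120×60/4 = 1800 rpm; n = 1800×(1−0.0398) = 1728 rpm
ω = 2π×1728/60 = 181 rad/s
τ = P_out/ω = 74530/181 = 412 N·m

412 N·m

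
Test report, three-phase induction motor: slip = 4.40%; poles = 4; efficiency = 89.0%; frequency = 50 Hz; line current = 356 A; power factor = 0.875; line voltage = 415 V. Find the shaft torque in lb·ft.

P_in = √3·V·I·cosφ = 1.732 × 415 × 356 × 0.875 = 223900 W
P_out = η·P_in = 0.89 × 223900 = 199271 W
n_s = 120×50/4 = 1500 rpm; n = 1500×(1−0.044) = 1434 rpm
ω = 2π×1434/60 = 150.2 rad/s
τ = P_out/ω = 199271/150.2 = 1327 N·m
In lb·ft: 1327/1.356 = 979 lb·ft

979 lb·ft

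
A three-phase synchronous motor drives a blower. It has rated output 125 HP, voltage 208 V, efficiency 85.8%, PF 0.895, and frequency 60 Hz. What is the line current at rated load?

337 A

P_out = 125 × 746 = 93250 W
P_in = P_out / η = 93250 / 0.858 = 108683 W
I_L = P_in / (√3·V_L·cosφ) = 108683 / (1.732 × 208 × 0.895) = 337 A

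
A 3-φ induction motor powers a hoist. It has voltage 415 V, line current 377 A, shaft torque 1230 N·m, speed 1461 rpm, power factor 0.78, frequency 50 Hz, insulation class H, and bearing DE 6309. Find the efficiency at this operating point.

ω = 2π × 1461/60 = 153 rad/s; P_out = τω = 1230 × 153 = 188190 W
P_in = √3·V_L·I_L·cosφ = 1.732 × 415 × 377 × 0.78 = 211364 W
η = P_out / P_in = 188190 / 211364 = 0.890 = 89.0%

89.0 %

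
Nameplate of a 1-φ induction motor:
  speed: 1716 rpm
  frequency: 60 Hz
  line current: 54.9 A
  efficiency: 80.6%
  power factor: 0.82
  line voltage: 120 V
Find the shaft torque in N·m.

24.2 N·m

P_in = V·I·cosφ = 120 × 54.9 × 0.82 = 5402 W
P_out = η·P_in = 0.806 × 5402 = 4354 W
n = 1716 rpm
ω = 2π×1716/60 = 179.7 rad/s
τ = P_out/ω = 4354/179.7 = 24.2 N·m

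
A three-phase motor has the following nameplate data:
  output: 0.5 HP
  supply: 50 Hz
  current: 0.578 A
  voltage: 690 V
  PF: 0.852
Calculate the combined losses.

P_in = √3·V·I·cosφ = 1.732×690×0.578×0.852 = 589 W
P_out = 0.5×746 = 373 W
Losses = P_in − P_out = 589 − 373 = 216 W

216 W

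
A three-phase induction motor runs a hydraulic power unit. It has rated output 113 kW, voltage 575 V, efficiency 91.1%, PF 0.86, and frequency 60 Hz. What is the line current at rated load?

145 A

P_out = 113 kW = 113000 W
P_in = P_out / η = 113000 / 0.911 = 124040 W
I_L = P_in / (√3·V_L·cosφ) = 124040 / (1.732 × 575 × 0.86) = 145 A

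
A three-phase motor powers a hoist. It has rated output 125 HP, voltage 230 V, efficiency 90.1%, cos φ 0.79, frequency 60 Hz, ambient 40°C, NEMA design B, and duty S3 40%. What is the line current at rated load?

P_out = 125 × 746 = 93250 W
P_in = P_out / η = 93250 / 0.901 = 103496 W
I_L = P_in / (√3·V_L·cosφ) = 103496 / (1.732 × 230 × 0.79) = 329 A

329 A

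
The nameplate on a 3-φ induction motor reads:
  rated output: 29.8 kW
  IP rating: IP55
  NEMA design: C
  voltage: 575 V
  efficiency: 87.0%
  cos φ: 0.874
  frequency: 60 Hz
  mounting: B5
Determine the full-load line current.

P_out = 29.8 kW = 29800 W
P_in = P_out / η = 29800 / 0.870 = 34253 W
I_L = P_in / (√3·V_L·cosφ) = 34253 / (1.732 × 575 × 0.874) = 39.4 A

39.4 A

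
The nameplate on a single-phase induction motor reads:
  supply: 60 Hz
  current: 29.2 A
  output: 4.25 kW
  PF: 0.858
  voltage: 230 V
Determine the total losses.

P_in = V·I·cosφ = 230×29.2×0.858 = 5762 W
P_out = 4250 W
Losses = P_in − P_out = 5762 − 4250 = 1512 W

1.51 kW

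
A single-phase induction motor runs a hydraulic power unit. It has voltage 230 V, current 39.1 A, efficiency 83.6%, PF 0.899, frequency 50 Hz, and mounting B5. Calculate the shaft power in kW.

P_in = V·I·cosφ = 230 × 39.1 × 0.899 = 8085 W
P_out = η·P_in = 0.836 × 8085 = 6759 W

6.76 kW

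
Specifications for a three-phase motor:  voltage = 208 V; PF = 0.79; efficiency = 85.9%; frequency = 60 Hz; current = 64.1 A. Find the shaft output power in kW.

15.7 kW

P_in = √3·V·I·cosφ = 1.732 × 208 × 64.1 × 0.79 = 18243 W
P_out = η·P_in = 0.859 × 18243 = 15671 W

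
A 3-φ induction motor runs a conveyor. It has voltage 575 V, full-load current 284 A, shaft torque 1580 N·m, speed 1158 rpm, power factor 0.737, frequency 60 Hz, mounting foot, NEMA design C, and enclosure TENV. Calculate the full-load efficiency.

91.9 %

ω = 2π × 1158/60 = 121.3 rad/s; P_out = τω = 1580 × 121.3 = 191654 W
P_in = √3·V_L·I_L·cosφ = 1.732 × 575 × 284 × 0.737 = 208450 W
η = P_out / P_in = 191654 / 208450 = 0.919 = 91.9%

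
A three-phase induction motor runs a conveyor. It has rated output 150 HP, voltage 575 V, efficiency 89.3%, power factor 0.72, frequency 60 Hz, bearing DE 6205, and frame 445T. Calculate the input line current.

P_out = 150 × 746 = 111900 W
P_in = P_out / η = 111900 / 0.893 = 125308 W
I_L = P_in / (√3·V_L·cosφ) = 125308 / (1.732 × 575 × 0.72) = 175 A

175 A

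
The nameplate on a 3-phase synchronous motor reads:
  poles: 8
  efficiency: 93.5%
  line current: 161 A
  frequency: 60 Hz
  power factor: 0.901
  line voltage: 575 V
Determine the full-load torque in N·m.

1430 N·m

P_in = √3·V·I·cosφ = 1.732 × 575 × 161 × 0.901 = 144466 W
P_out = η·P_in = 0.935 × 144466 = 135076 W
n = n_s = 120×60/8 = 900 rpm (synchronous)
ω = 2π×900/60 = 94.25 rad/s
τ = P_out/ω = 135076/94.25 = 1430 N·m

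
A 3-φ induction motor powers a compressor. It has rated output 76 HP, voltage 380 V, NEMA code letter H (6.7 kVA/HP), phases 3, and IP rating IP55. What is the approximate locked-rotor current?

S_LR = 6.7 × 76 = 509.2 kVA
I_LR = S_LR/(√3·V_L) = 509200/(1.732×380) = 774 A

774 A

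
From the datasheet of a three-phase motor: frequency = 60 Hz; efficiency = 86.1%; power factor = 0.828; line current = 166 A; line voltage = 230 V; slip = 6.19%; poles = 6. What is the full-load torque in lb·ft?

P_in = √3·V·I·cosφ = 1.732 × 230 × 166 × 0.828 = 54754 W
P_out = η·P_in = 0.861 × 54754 = 47143 W
n_s = 120×60/6 = 1200 rpm; n = 1200×(1−0.0619) = 1126 rpm
ω = 2π×1126/60 = 117.9 rad/s
τ = P_out/ω = 47143/117.9 = 399.9 N·m
In lb·ft: 399.9/1.356 = 295 lb·ft

295 lb·ft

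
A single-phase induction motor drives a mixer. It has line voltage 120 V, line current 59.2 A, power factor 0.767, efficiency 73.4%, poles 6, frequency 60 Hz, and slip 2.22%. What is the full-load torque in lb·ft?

24 lb·ft

P_in = V·I·cosφ = 120 × 59.2 × 0.767 = 5449 W
P_out = η·P_in = 0.734 × 5449 = 4000 W
n_s = 120×60/6 = 1200 rpm; n = 1200×(1−0.0222) = 1173 rpm
ω = 2π×1173/60 = 122.8 rad/s
τ = P_out/ω = 4000/122.8 = 32.57 N·m
In lb·ft: 32.57/1.356 = 24 lb·ft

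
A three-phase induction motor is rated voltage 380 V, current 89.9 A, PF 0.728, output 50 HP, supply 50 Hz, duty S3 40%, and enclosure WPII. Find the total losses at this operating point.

P_in = √3·V·I·cosφ = 1.732×380×89.9×0.728 = 43075 W
P_out = 50×746 = 37300 W
Losses = P_in − P_out = 43075 − 37300 = 5775 W

5.78 kW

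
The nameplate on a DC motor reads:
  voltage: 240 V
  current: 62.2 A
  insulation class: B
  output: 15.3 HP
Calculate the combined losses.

P_in = V·I = 240×62.2 = 14928 W
P_out = 15.3×746 = 11414 W
Losses = P_in − P_out = 14928 − 11414 = 3514 W

3510 W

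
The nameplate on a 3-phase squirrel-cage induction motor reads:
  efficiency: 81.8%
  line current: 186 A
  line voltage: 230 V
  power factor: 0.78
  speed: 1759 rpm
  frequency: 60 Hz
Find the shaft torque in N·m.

P_in = √3·V·I·cosφ = 1.732 × 230 × 186 × 0.78 = 57794 W
P_out = η·P_in = 0.818 × 57794 = 47275 W
n = 1759 rpm
ω = 2π×1759/60 = 184.2 rad/s
τ = P_out/ω = 47275/184.2 = 257 N·m

257 N·m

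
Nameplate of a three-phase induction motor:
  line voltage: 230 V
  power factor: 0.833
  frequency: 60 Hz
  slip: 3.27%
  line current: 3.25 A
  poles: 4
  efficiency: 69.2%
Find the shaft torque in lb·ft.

3.02 lb·ft

P_in = √3·V·I·cosφ = 1.732 × 230 × 3.25 × 0.833 = 1078 W
P_out = η·P_in = 0.692 × 1078 = 746 W
n_s = 120×60/4 = 1800 rpm; n = 1800×(1−0.0327) = 1741 rpm
ω = 2π×1741/60 = 182.3 rad/s
τ = P_out/ω = 746/182.3 = 4.092 N·m
In lb·ft: 4.092/1.356 = 3.02 lb·ft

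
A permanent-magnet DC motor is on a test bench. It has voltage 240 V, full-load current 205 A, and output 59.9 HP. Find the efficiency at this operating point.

P_out = 59.9 × 746 = 44685 W
P_in = V·I = 240 × 205 = 49200 W
η = P_out / P_in = 44685 / 49200 = 0.908 = 90.8%

90.8 %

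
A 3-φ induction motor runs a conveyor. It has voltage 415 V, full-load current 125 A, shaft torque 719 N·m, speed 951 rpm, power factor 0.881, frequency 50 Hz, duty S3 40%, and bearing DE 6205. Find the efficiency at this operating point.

ω = 2π × 951/60 = 99.59 rad/s; P_out = τω = 719 × 99.59 = 71605 W
P_in = √3·V_L·I_L·cosφ = 1.732 × 415 × 125 × 0.881 = 79156 W
η = P_out / P_in = 71605 / 79156 = 0.905 = 90.5%

90.5 %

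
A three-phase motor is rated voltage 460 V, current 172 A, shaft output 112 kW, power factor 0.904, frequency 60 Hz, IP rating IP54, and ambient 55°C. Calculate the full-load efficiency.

90.4 %

P_out = 112 kW = 112000 W
P_in = √3·V_L·I_L·cosφ = 1.732 × 460 × 172 × 0.904 = 123880 W
η = P_out / P_in = 112000 / 123880 = 0.904 = 90.4%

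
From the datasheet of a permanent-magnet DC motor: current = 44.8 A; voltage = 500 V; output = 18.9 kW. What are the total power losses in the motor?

3500 W

P_in = V·I = 500×44.8 = 22400 W
P_out = 18900 W
Losses = P_in − P_out = 22400 − 18900 = 3500 W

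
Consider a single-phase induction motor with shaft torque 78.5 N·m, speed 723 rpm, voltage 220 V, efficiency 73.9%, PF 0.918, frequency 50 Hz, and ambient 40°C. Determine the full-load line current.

39.8 A

ω = 2π×723/60 = 75.71 rad/s; P_out = τω = 78.5 × 75.71 = 5943 W
P_in = P_out / η = 5943 / 0.739 = 8042 W
I = P_in / (V·cosφ) = 8042 / (220 × 0.918) = 39.8 A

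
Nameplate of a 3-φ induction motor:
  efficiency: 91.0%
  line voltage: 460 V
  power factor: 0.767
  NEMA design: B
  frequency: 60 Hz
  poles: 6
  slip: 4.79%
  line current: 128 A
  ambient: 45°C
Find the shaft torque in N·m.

P_in = √3·V·I·cosφ = 1.732 × 460 × 128 × 0.767 = 78219 W
P_out = η·P_in = 0.91 × 78219 = 71179 W
n_s = 120×60/6 = 1200 rpm; n = 1200×(1−0.0479) = 1143 rpm
ω = 2π×1143/60 = 119.7 rad/s
τ = P_out/ω = 71179/119.7 = 595 N·m

595 N·m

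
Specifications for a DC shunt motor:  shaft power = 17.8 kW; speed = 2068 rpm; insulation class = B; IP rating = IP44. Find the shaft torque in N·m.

ω = 2π × 2068/60 = 216.6 rad/s
τ = P/ω = 17800/216.6 = 82.2 N·m

82.2 N·m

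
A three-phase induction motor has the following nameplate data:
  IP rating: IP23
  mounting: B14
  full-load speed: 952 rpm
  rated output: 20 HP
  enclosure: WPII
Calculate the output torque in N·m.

150 N·m

P_out = 20 × 746 = 14920 W
ω = 2π × 952/60 = 99.69 rad/s
τ = P_out/ω = 14920/99.69 = 150 N·m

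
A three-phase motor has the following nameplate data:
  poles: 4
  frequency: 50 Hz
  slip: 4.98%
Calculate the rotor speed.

1425 rpm

n_s = 120f/p = 120×50/4 = 1500 rpm
n = n_s(1 − s) = 1500 × (1 − 0.0498) = 1425 rpm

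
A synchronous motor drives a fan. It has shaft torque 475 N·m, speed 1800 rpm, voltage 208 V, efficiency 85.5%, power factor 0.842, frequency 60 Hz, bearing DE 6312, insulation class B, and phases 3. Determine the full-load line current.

ω = 2π×1800/60 = 188.5 rad/s; P_out = τω = 475 × 188.5 = 89538 W
P_in = P_out / η = 89538 / 0.855 = 104723 W
I_L = P_in / (√3·V_L·cosφ) = 104723 / (1.732 × 208 × 0.842) = 345 A

345 A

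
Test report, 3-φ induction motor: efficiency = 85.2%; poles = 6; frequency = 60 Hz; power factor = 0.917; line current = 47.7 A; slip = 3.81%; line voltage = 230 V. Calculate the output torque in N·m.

123 N·m

P_in = √3·V·I·cosφ = 1.732 × 230 × 47.7 × 0.917 = 17425 W
P_out = η·P_in = 0.852 × 17425 = 14846 W
n_s = 120×60/6 = 1200 rpm; n = 1200×(1−0.0381) = 1154 rpm
ω = 2π×1154/60 = 120.8 rad/s
τ = P_out/ω = 14846/120.8 = 123 N·m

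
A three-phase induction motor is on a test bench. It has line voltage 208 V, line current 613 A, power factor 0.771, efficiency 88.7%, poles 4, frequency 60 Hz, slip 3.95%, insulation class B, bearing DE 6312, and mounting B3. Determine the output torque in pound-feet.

P_in = √3·V·I·cosφ = 1.732 × 208 × 613 × 0.771 = 170265 W
P_out = η·P_in = 0.887 × 170265 = 151025 W
n_s = 120×60/4 = 1800 rpm; n = 1800×(1−0.0395) = 1729 rpm
ω = 2π×1729/60 = 181.1 rad/s
τ = P_out/ω = 151025/181.1 = 833.9 N·m
In lb·ft: 833.9/1.356 = 615 lb·ft

615 lb·ft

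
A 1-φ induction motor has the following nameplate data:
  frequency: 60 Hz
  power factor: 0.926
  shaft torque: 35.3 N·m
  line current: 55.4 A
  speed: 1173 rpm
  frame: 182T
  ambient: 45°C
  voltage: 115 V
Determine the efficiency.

ω = 2π × 1173/60 = 122.8 rad/s; P_out = τω = 35.3 × 122.8 = 4335 W
P_in = V·I·cosφ = 115 × 55.4 × 0.926 = 5900 W
η = P_out / P_in = 4335 / 5900 = 0.735 = 73.5%

73.5 %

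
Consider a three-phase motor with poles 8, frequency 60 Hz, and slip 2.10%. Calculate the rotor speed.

881 rpm

n_s = 120f/p = 120×60/8 = 900 rpm
n = n_s(1 − s) = 900 × (1 − 0.021) = 881 rpm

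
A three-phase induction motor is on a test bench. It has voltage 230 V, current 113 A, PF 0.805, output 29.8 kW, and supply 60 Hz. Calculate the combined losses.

P_in = √3·V·I·cosφ = 1.732×230×113×0.805 = 36237 W
P_out = 29800 W
Losses = P_in − P_out = 36237 − 29800 = 6437 W

6.44 kW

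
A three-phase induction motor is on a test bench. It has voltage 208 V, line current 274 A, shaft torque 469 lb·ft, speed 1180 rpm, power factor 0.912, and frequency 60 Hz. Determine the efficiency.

τ = 469 lb·ft × 1.356 = 636 N·m
ω = 2π × 1180/60 = 123.6 rad/s; P_out = τω = 636 × 123.6 = 78610 W
P_in = √3·V_L·I_L·cosφ = 1.732 × 208 × 274 × 0.912 = 90024 W
η = P_out / P_in = 78610 / 90024 = 0.873 = 87.3%

87.3 %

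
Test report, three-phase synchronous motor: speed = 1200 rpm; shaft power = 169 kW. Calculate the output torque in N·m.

ω = 2π × 1200/60 = 125.7 rad/s
τ = P/ω = 169000/125.7 = 1340 N·m

1340 N·m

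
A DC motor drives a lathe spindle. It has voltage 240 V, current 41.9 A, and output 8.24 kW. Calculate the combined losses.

1820 W

P_in = V·I = 240×41.9 = 10056 W
P_out = 8240 W
Losses = P_in − P_out = 10056 − 8240 = 1816 W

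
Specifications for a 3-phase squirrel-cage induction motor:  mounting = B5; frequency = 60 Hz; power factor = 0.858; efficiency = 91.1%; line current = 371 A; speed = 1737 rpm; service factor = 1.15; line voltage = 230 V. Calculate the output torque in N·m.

P_in = √3·V·I·cosφ = 1.732 × 230 × 371 × 0.858 = 126805 W
P_out = η·P_in = 0.911 × 126805 = 115519 W
n = 1737 rpm
ω = 2π×1737/60 = 181.9 rad/s
τ = P_out/ω = 115519/181.9 = 635 N·m

635 N·m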